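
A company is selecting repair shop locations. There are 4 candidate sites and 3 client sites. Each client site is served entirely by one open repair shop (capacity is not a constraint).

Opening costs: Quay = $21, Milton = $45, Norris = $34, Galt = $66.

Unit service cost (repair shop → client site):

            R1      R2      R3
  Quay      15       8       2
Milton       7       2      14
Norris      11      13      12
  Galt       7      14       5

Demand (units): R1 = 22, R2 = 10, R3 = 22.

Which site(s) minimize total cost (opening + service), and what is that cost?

Open Quay and Milton; minimum total cost 284.

For any fixed open set, each client site goes to its cheapest open site; total = fixed + service.
{Quay, Milton}: R1→Milton 7·22=154, R2→Milton 2·10=20, R3→Quay 2·22=44. Service 218; fixed 66; total 284.
{Quay, Milton, Norris}: service 218 + fixed 100 = 318
{Quay, Milton, Galt}: service 218 + fixed 132 = 350
{Quay, Milton, Norris, Galt}: R1→Milton 7·22=154, R2→Milton 2·10=20, R3→Quay 2·22=44. Service 218; fixed 166; total 384.
No other subset beats 284.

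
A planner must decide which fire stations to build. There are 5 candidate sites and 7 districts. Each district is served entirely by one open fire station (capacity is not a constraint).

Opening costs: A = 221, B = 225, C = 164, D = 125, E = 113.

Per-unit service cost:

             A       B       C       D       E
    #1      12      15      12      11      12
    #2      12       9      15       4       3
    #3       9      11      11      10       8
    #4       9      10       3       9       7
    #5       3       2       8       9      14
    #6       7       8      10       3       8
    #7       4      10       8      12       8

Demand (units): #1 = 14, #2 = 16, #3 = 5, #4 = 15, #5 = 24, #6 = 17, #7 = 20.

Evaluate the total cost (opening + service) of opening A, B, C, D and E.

Each district is assigned to its cheapest site among the open ones.
{A, B, C, D, E}: #1→D 11·14=154, #2→E 3·16=48, #3→E 8·5=40, #4→C 3·15=45, #5→B 2·24=48, #6→D 3·17=51, #7→A 4·20=80. Service 466; fixed 848; total 1314.

Total cost: 1314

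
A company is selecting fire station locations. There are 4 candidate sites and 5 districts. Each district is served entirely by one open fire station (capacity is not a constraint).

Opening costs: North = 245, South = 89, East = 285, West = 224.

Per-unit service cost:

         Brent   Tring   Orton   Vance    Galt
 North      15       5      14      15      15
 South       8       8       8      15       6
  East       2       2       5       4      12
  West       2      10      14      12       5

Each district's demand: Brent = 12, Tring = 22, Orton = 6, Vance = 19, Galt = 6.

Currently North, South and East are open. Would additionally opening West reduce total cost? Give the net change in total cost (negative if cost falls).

No — net change +218 (cost rises by 218).

Current service cost with {North, South, East}: 210.
Adding West: each district re-picks its cheapest; new service cost 204, saving 6.
Extra fixed cost: 224. Net change = 224 − 6 = 218.
(Totals: 829 → 1047.)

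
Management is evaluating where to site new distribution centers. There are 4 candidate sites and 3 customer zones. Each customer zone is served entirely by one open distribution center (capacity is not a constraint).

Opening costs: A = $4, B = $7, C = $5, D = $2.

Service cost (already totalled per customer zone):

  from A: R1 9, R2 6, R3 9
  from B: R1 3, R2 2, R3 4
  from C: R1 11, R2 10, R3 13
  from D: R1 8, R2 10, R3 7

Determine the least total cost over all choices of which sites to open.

Minimum total cost: 16

For any fixed open set, each customer zone goes to its cheapest open site; total = fixed + service.
{B}: R1→B 3, R2→B 2, R3→B 4. Service 9; fixed 7; total 16.
{B, D}: R1→B 3, R2→B 2, R3→B 4. Service 9; fixed 9; total 18.
{A, B}: service 9 + fixed 11 = 20
{A, B, C, D}: service 9 + fixed 18 = 27
(All 15 nonempty subsets were checked; B only is lowest.)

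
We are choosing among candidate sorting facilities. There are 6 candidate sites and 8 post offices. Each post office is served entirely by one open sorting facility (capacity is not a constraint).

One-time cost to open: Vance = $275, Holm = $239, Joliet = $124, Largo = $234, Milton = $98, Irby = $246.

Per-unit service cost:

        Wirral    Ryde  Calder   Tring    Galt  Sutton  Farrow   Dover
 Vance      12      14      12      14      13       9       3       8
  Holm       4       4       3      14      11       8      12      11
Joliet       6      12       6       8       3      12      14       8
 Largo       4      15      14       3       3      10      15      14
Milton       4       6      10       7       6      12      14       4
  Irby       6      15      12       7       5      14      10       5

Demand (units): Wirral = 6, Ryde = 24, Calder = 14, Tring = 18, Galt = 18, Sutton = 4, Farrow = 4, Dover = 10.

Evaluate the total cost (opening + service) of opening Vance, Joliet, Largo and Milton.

Each post office is assigned to its cheapest site among the open ones.
{Vance, Joliet, Largo, Milton}: Wirral→Largo 4·6=24, Ryde→Milton 6·24=144, Calder→Joliet 6·14=84, Tring→Largo 3·18=54, Galt→Joliet 3·18=54, Sutton→Vance 9·4=36, Farrow→Vance 3·4=12, Dover→Milton 4·10=40. Service 448; fixed 731; total 1179.

Total cost: 1179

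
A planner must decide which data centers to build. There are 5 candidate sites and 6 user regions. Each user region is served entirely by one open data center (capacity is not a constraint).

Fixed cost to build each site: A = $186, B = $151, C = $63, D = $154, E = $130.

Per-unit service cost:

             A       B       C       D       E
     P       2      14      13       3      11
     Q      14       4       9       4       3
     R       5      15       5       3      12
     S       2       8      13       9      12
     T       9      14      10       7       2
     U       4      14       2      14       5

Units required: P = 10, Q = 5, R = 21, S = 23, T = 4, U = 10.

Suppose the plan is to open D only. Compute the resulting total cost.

Each user region is assigned to its cheapest site among the open ones.
{D}: P→D 3·10=30, Q→D 4·5=20, R→D 3·21=63, S→D 9·23=207, T→D 7·4=28, U→D 14·10=140. Service 488; fixed 154; total 642.

Total cost: 642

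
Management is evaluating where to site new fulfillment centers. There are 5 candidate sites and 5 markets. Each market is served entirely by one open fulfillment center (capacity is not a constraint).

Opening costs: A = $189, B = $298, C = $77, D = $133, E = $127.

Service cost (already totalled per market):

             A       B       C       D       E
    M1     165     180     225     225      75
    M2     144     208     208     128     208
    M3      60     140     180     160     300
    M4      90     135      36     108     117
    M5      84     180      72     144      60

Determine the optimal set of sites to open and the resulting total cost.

For any fixed open set, each market goes to its cheapest open site; total = fixed + service.
{A}: M1→A 165, M2→A 144, M3→A 60, M4→A 90, M5→A 84. Service 543; fixed 189; total 732.
{A, C}: M1→A 165, M2→A 144, M3→A 60, M4→C 36, M5→C 72. Service 477; fixed 266; total 743.
{A, E}: service 429 + fixed 316 = 745
{A, B, C, D, E}: service 359 + fixed 824 = 1183
No other subset beats 732.

Open A only; minimum total cost 732.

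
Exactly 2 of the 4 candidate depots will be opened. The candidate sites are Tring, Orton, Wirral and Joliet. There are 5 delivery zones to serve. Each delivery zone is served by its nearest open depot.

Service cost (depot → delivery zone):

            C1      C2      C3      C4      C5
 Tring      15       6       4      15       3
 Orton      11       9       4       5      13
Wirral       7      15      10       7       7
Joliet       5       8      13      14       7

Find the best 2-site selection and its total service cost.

With exactly 2 open, each delivery zone uses its cheapest among the chosen.
{Tring, Wirral}: C1→Wirral 7, C2→Tring 6, C3→Tring 4, C4→Wirral 7, C5→Tring 3. Service cost 27.
{Tring, Orton}: service cost 29
{Orton, Joliet}: service cost 29
Among all 6 size-2 choices, {Tring, Wirral} is lowest.

Choose Tring and Wirral; total service cost 27.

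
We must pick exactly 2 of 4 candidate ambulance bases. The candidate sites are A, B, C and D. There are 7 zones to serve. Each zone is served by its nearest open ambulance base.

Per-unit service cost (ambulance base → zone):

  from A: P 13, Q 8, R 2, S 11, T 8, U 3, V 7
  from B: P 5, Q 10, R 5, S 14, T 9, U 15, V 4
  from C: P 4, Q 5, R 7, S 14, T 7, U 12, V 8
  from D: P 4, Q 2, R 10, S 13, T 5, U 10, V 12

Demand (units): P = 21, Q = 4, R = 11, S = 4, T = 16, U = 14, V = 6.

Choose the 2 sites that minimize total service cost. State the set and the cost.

Choose A and D; total service cost 322.

With exactly 2 open, each zone uses its cheapest among the chosen.
{A, D}: P→D 4·21=84, Q→D 2·4=8, R→A 2·11=22, S→A 11·4=44, T→D 5·16=80, U→A 3·14=42, V→A 7·6=42. Service cost 322.
{A, C}: service cost 366
{A, B}: service cost 397
Among all 6 size-2 choices, {A, D} is lowest.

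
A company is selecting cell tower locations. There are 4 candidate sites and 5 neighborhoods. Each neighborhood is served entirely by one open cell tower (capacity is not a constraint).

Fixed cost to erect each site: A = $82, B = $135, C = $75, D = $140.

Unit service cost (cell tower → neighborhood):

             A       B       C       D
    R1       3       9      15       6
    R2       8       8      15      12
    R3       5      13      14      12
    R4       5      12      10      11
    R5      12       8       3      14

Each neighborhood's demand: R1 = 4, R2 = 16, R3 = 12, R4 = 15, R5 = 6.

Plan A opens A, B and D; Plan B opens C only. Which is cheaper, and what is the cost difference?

Plan A: {A, B, D}: R1→A 3·4=12, R2→A 8·16=128, R3→A 5·12=60, R4→A 5·15=75, R5→B 8·6=48. Service 323; fixed 357; total 680.
Plan B: {C}: R1→C 15·4=60, R2→C 15·16=240, R3→C 14·12=168, R4→C 10·15=150, R5→C 3·6=18. Service 636; fixed 75; total 711.
Difference: |680 − 711| = 31.

Plan A is cheaper by 31.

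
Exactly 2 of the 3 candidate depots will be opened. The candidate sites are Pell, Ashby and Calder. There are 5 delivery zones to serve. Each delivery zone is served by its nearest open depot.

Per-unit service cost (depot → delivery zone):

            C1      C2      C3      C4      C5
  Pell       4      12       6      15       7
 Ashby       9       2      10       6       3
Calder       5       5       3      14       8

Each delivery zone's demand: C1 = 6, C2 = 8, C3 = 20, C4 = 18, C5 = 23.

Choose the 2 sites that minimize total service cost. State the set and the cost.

Choose Ashby and Calder; total service cost 283.

With exactly 2 open, each delivery zone uses its cheapest among the chosen.
{Ashby, Calder}: C1→Calder 5·6=30, C2→Ashby 2·8=16, C3→Calder 3·20=60, C4→Ashby 6·18=108, C5→Ashby 3·23=69. Service cost 283.
{Pell, Ashby}: service cost 337
{Pell, Calder}: service cost 537
Among all 3 size-2 choices, {Ashby, Calder} is lowest.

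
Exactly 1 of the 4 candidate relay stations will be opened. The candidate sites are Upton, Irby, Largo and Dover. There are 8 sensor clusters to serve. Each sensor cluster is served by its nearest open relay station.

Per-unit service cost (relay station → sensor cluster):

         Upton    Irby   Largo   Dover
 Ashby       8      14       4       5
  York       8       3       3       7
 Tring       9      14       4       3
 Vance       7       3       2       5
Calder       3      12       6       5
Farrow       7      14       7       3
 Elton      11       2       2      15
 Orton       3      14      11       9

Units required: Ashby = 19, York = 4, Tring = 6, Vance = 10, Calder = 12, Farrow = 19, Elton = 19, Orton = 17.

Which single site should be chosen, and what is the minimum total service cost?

With exactly 1 open, each sensor cluster uses its cheapest among the chosen.
{Largo}: Ashby→Largo 4·19=76, York→Largo 3·4=12, Tring→Largo 4·6=24, Vance→Largo 2·10=20, Calder→Largo 6·12=72, Farrow→Largo 7·19=133, Elton→Largo 2·19=38, Orton→Largo 11·17=187. Service cost 562.
{Upton}: service cost 737
{Dover}: service cost 746
Among all 4 size-1 choices, {Largo} is lowest.

Choose Largo only; total service cost 562.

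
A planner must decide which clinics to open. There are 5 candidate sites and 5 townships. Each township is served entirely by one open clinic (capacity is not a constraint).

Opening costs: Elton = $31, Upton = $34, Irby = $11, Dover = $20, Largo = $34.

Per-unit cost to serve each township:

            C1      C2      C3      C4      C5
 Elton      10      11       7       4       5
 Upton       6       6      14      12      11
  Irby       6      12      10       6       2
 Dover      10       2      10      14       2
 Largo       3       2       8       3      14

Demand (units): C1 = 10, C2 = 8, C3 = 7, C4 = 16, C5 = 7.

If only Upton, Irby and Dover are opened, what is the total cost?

Each township is assigned to its cheapest site among the open ones.
{Upton, Irby, Dover}: C1→Upton 6·10=60, C2→Dover 2·8=16, C3→Irby 10·7=70, C4→Irby 6·16=96, C5→Irby 2·7=14. Service 256; fixed 65; total 321.

Total cost: 321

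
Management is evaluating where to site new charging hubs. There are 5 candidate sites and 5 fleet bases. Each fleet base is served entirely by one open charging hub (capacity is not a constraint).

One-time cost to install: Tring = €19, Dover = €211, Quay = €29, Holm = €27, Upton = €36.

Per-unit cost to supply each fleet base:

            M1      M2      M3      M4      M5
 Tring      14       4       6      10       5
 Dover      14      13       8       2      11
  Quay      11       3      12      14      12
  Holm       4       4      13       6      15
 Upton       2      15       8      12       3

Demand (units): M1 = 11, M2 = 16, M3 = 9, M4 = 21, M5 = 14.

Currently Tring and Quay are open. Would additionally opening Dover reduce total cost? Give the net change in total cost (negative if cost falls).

Current service cost with {Tring, Quay}: 503.
Adding Dover: each fleet base re-picks its cheapest; new service cost 335, saving 168.
Extra fixed cost: 211. Net change = 211 − 168 = 43.
(Totals: 551 → 594.)

No — net change +43 (cost rises by 43).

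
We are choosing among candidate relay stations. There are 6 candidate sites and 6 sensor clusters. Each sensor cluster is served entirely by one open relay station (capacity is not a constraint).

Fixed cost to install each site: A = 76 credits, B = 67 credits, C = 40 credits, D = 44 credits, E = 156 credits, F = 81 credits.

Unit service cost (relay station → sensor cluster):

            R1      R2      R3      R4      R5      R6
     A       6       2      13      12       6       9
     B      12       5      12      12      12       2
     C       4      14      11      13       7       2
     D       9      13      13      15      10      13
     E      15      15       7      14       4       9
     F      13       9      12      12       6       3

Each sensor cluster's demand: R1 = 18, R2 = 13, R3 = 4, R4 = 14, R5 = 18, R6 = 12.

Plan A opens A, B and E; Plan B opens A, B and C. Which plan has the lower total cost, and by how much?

Plan B is cheaper by 100.

Plan A: {A, B, E}: R1→A 6·18=108, R2→A 2·13=26, R3→E 7·4=28, R4→A 12·14=168, R5→E 4·18=72, R6→B 2·12=24. Service 426; fixed 299; total 725.
Plan B: {A, B, C}: R1→C 4·18=72, R2→A 2·13=26, R3→C 11·4=44, R4→A 12·14=168, R5→A 6·18=108, R6→B 2·12=24. Service 442; fixed 183; total 625.
Difference: |725 − 625| = 100.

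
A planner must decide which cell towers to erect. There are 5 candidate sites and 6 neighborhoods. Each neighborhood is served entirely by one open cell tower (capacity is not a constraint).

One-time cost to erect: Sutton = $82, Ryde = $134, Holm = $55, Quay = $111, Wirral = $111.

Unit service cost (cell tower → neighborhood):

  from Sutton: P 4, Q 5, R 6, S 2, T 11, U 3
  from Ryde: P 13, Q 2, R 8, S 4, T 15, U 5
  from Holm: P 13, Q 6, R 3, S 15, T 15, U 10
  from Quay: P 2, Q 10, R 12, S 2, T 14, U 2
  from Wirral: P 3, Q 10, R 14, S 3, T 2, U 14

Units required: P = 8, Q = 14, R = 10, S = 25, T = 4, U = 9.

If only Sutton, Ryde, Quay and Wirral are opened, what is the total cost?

Total cost: 618

Each neighborhood is assigned to its cheapest site among the open ones.
{Sutton, Ryde, Quay, Wirral}: P→Quay 2·8=16, Q→Ryde 2·14=28, R→Sutton 6·10=60, S→Sutton 2·25=50, T→Wirral 2·4=8, U→Quay 2·9=18. Service 180; fixed 438; total 618.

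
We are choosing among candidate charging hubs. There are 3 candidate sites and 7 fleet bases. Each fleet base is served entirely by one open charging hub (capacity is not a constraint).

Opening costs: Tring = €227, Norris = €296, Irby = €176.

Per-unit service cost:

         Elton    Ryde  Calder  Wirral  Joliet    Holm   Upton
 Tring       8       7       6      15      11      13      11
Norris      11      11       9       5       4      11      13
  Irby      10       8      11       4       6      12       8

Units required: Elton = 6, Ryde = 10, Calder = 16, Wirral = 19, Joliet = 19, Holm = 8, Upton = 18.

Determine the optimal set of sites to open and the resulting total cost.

For any fixed open set, each fleet base goes to its cheapest open site; total = fixed + service.
{Irby}: Elton→Irby 10·6=60, Ryde→Irby 8·10=80, Calder→Irby 11·16=176, Wirral→Irby 4·19=76, Joliet→Irby 6·19=114, Holm→Irby 12·8=96, Upton→Irby 8·18=144. Service 746; fixed 176; total 922.
{Tring, Irby}: Elton→Tring 8·6=48, Ryde→Tring 7·10=70, Calder→Tring 6·16=96, Wirral→Irby 4·19=76, Joliet→Irby 6·19=114, Holm→Irby 12·8=96, Upton→Irby 8·18=144. Service 644; fixed 403; total 1047.
{Norris}: service 813 + fixed 296 = 1109
{Tring, Norris, Irby}: Elton→Tring 8·6=48, Ryde→Tring 7·10=70, Calder→Tring 6·16=96, Wirral→Irby 4·19=76, Joliet→Norris 4·19=76, Holm→Norris 11·8=88, Upton→Irby 8·18=144. Service 598; fixed 699; total 1297.
No other subset beats 922.

Open Irby only; minimum total cost 922.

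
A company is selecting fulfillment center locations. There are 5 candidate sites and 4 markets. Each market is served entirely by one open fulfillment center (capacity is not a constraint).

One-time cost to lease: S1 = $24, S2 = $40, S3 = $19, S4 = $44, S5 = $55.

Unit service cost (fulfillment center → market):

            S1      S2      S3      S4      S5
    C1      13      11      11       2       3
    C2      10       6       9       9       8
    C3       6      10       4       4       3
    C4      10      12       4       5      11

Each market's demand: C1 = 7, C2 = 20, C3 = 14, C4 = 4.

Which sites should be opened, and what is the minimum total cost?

Open S2 and S4; minimum total cost 294.

For any fixed open set, each market goes to its cheapest open site; total = fixed + service.
{S2, S4}: C1→S4 2·7=14, C2→S2 6·20=120, C3→S4 4·14=56, C4→S4 5·4=20. Service 210; fixed 84; total 294.
{S2, S3, S4}: service 206 + fixed 103 = 309
{S2, S3, S5}: C1→S5 3·7=21, C2→S2 6·20=120, C3→S5 3·14=42, C4→S3 4·4=16. Service 199; fixed 114; total 313.
{S1, S2, S3, S4, S5}: C1→S4 2·7=14, C2→S2 6·20=120, C3→S5 3·14=42, C4→S3 4·4=16. Service 192; fixed 182; total 374.
No other subset beats 294.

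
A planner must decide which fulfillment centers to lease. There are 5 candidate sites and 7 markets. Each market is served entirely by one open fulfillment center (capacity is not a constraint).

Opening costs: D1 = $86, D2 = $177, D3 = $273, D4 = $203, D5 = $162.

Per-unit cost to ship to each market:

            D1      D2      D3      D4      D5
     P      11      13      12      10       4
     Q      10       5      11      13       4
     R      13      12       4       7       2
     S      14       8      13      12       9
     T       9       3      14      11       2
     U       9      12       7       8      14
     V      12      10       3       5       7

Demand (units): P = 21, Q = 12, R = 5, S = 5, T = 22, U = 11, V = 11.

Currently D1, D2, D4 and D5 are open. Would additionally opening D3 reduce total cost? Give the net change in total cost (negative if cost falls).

No — net change +240 (cost rises by 240).

Current service cost with {D1, D2, D4, D5}: 369.
Adding D3: each market re-picks its cheapest; new service cost 336, saving 33.
Extra fixed cost: 273. Net change = 273 − 33 = 240.
(Totals: 997 → 1237.)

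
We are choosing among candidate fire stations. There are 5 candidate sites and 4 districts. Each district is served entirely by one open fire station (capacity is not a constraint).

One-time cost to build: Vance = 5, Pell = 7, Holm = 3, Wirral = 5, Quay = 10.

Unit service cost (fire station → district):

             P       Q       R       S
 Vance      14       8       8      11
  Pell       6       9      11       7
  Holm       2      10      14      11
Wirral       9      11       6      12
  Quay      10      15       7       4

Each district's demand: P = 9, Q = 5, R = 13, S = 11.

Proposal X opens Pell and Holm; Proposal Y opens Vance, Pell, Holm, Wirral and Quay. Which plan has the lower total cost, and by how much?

Proposal Y is cheaper by 83.

Proposal X: {Pell, Holm}: P→Holm 2·9=18, Q→Pell 9·5=45, R→Pell 11·13=143, S→Pell 7·11=77. Service 283; fixed 10; total 293.
Proposal Y: {Vance, Pell, Holm, Wirral, Quay}: P→Holm 2·9=18, Q→Vance 8·5=40, R→Wirral 6·13=78, S→Quay 4·11=44. Service 180; fixed 30; total 210.
Difference: |293 − 210| = 83.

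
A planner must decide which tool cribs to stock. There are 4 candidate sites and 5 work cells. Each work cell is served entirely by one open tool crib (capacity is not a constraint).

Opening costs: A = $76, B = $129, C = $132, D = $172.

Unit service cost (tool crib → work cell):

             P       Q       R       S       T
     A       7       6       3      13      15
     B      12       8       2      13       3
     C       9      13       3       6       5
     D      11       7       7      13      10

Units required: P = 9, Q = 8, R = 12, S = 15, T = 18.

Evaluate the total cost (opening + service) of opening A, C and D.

Total cost: 707

Each work cell is assigned to its cheapest site among the open ones.
{A, C, D}: P→A 7·9=63, Q→A 6·8=48, R→A 3·12=36, S→C 6·15=90, T→C 5·18=90. Service 327; fixed 380; total 707.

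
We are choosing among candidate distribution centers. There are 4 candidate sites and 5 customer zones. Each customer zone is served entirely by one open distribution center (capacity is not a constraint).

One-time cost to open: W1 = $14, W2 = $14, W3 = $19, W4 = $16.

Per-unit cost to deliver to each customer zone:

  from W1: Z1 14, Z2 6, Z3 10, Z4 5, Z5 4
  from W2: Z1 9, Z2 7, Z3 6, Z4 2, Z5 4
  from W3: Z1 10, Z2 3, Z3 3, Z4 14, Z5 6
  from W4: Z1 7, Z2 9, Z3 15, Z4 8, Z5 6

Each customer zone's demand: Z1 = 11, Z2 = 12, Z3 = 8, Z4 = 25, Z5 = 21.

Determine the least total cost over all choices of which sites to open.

For any fixed open set, each customer zone goes to its cheapest open site; total = fixed + service.
{W2, W3, W4}: Z1→W4 7·11=77, Z2→W3 3·12=36, Z3→W3 3·8=24, Z4→W2 2·25=50, Z5→W2 4·21=84. Service 271; fixed 49; total 320.
{W2, W3}: Z1→W2 9·11=99, Z2→W3 3·12=36, Z3→W3 3·8=24, Z4→W2 2·25=50, Z5→W2 4·21=84. Service 293; fixed 33; total 326.
{W1, W2, W3, W4}: Z1→W4 7·11=77, Z2→W3 3·12=36, Z3→W3 3·8=24, Z4→W2 2·25=50, Z5→W1 4·21=84. Service 271; fixed 63; total 334.
{W1}: service 515 + fixed 14 = 529
No other subset beats 320.

Minimum total cost: 320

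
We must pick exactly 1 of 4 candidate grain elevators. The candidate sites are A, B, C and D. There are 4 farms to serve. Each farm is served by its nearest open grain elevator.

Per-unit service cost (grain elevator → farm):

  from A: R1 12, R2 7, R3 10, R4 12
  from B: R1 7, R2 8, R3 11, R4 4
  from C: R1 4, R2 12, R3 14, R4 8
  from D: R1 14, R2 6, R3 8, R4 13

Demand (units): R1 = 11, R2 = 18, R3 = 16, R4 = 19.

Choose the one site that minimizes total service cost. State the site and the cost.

Choose B only; total service cost 473.

With exactly 1 open, each farm uses its cheapest among the chosen.
{B}: R1→B 7·11=77, R2→B 8·18=144, R3→B 11·16=176, R4→B 4·19=76. Service cost 473.
{C}: service cost 636
{D}: service cost 637
Among all 4 size-1 choices, {B} is lowest.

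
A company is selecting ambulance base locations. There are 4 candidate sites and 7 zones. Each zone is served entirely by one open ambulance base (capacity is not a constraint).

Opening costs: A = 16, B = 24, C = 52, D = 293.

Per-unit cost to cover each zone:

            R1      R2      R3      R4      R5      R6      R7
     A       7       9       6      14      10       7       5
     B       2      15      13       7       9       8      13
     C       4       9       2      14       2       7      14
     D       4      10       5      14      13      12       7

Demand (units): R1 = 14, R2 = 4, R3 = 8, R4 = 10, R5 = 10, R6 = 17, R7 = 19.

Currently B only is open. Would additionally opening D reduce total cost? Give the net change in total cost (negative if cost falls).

No — net change +95 (cost rises by 95).

Current service cost with {B}: 735.
Adding D: each zone re-picks its cheapest; new service cost 537, saving 198.
Extra fixed cost: 293. Net change = 293 − 198 = 95.
(Totals: 759 → 854.)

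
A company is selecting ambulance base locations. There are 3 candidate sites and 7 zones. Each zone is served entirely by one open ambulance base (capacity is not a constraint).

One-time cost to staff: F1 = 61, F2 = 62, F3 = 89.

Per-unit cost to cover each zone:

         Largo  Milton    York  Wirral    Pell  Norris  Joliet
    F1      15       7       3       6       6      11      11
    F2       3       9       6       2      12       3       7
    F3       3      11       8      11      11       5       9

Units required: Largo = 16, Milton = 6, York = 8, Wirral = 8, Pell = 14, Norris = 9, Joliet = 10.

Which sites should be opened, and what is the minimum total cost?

For any fixed open set, each zone goes to its cheapest open site; total = fixed + service.
{F1, F2}: Largo→F2 3·16=48, Milton→F1 7·6=42, York→F1 3·8=24, Wirral→F2 2·8=16, Pell→F1 6·14=84, Norris→F2 3·9=27, Joliet→F2 7·10=70. Service 311; fixed 123; total 434.
{F2}: Largo→F2 3·16=48, Milton→F2 9·6=54, York→F2 6·8=48, Wirral→F2 2·8=16, Pell→F2 12·14=168, Norris→F2 3·9=27, Joliet→F2 7·10=70. Service 431; fixed 62; total 493.
{F1, F2, F3}: service 311 + fixed 212 = 523
{F1}: service 647 + fixed 61 = 708
(All 7 nonempty subsets were checked; F1 and F2 is lowest.)

Open F1 and F2; minimum total cost 434.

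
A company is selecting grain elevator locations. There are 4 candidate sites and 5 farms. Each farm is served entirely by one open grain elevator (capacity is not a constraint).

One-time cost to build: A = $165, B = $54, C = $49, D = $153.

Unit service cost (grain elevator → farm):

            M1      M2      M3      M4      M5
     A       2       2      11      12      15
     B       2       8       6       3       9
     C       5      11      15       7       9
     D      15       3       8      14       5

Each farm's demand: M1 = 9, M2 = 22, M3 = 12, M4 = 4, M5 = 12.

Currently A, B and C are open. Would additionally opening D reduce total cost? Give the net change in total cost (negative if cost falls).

No — net change +105 (cost rises by 105).

Current service cost with {A, B, C}: 254.
Adding D: each farm re-picks its cheapest; new service cost 206, saving 48.
Extra fixed cost: 153. Net change = 153 − 48 = 105.
(Totals: 522 → 627.)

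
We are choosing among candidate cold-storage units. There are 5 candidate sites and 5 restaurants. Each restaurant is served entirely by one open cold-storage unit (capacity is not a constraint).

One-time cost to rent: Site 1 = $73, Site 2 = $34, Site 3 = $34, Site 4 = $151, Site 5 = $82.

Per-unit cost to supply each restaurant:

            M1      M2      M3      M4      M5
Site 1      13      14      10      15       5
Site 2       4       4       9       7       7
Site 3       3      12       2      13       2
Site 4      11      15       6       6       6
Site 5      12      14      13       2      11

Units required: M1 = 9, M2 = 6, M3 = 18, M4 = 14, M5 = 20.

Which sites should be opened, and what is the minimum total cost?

For any fixed open set, each restaurant goes to its cheapest open site; total = fixed + service.
{Site 2, Site 3}: M1→Site 3 3·9=27, M2→Site 2 4·6=24, M3→Site 3 2·18=36, M4→Site 2 7·14=98, M5→Site 3 2·20=40. Service 225; fixed 68; total 293.
{Site 2, Site 3, Site 5}: M1→Site 3 3·9=27, M2→Site 2 4·6=24, M3→Site 3 2·18=36, M4→Site 5 2·14=28, M5→Site 3 2·20=40. Service 155; fixed 150; total 305.
{Site 3, Site 5}: service 203 + fixed 116 = 319
{Site 1, Site 2, Site 3, Site 4, Site 5}: service 155 + fixed 374 = 529
No other subset beats 293.

Open Site 2 and Site 3; minimum total cost 293.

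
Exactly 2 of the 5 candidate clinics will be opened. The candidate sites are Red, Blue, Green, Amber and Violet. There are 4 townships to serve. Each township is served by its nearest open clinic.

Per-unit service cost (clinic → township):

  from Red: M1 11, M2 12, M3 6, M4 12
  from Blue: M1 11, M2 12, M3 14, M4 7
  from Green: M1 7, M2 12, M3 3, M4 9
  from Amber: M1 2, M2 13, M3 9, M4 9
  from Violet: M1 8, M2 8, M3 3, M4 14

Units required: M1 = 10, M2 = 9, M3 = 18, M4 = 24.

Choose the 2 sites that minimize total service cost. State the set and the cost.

Choose Amber and Violet; total service cost 362.

With exactly 2 open, each township uses its cheapest among the chosen.
{Amber, Violet}: M1→Amber 2·10=20, M2→Violet 8·9=72, M3→Violet 3·18=54, M4→Amber 9·24=216. Service cost 362.
{Blue, Violet}: service cost 374
{Green, Amber}: service cost 398
Among all 10 size-2 choices, {Amber, Violet} is lowest.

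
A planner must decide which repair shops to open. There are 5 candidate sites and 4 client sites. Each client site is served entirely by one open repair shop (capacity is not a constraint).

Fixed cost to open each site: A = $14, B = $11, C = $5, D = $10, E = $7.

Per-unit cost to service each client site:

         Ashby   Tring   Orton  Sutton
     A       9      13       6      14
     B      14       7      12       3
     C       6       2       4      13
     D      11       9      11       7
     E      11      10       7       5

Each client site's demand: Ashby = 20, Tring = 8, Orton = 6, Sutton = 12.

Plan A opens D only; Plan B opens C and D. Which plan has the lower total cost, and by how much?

Plan B is cheaper by 193.

Plan A: {D}: Ashby→D 11·20=220, Tring→D 9·8=72, Orton→D 11·6=66, Sutton→D 7·12=84. Service 442; fixed 10; total 452.
Plan B: {C, D}: Ashby→C 6·20=120, Tring→C 2·8=16, Orton→C 4·6=24, Sutton→D 7·12=84. Service 244; fixed 15; total 259.
Difference: |452 − 259| = 193.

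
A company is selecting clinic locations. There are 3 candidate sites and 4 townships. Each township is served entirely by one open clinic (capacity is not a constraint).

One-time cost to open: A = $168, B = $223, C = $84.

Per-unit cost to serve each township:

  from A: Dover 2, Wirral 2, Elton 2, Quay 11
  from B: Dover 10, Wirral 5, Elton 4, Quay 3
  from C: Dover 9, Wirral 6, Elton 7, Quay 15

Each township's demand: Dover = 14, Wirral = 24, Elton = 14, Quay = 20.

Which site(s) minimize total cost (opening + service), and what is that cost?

Open A only; minimum total cost 492.

For any fixed open set, each township goes to its cheapest open site; total = fixed + service.
{A}: Dover→A 2·14=28, Wirral→A 2·24=48, Elton→A 2·14=28, Quay→A 11·20=220. Service 324; fixed 168; total 492.
{A, B}: service 164 + fixed 391 = 555
{A, C}: service 324 + fixed 252 = 576
{A, B, C}: Dover→A 2·14=28, Wirral→A 2·24=48, Elton→A 2·14=28, Quay→B 3·20=60. Service 164; fixed 475; total 639.
No other subset beats 492.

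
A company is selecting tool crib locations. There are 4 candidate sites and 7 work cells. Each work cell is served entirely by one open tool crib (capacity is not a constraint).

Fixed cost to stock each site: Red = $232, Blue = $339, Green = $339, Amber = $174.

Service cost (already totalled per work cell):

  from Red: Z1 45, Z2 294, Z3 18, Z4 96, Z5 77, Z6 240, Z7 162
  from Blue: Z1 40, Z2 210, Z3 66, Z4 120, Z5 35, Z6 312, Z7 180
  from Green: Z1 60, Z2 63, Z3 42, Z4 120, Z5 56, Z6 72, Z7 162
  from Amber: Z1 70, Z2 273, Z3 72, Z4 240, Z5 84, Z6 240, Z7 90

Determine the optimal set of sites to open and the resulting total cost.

For any fixed open set, each work cell goes to its cheapest open site; total = fixed + service.
{Green}: Z1→Green 60, Z2→Green 63, Z3→Green 42, Z4→Green 120, Z5→Green 56, Z6→Green 72, Z7→Green 162. Service 575; fixed 339; total 914.
{Green, Amber}: service 503 + fixed 513 = 1016
{Red, Green}: Z1→Red 45, Z2→Green 63, Z3→Red 18, Z4→Red 96, Z5→Green 56, Z6→Green 72, Z7→Red 162. Service 512; fixed 571; total 1083.
{Red, Blue, Green, Amber}: service 414 + fixed 1084 = 1498
No other subset beats 914.

Open Green only; minimum total cost 914.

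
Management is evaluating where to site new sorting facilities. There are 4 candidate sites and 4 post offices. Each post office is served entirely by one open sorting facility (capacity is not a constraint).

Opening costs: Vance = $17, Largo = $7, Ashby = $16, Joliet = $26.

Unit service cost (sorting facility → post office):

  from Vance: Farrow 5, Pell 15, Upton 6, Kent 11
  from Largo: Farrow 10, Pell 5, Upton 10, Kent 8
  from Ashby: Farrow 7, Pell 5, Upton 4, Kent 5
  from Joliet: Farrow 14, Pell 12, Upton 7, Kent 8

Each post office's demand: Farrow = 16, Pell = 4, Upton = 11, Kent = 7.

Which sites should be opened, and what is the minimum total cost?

Open Vance and Ashby; minimum total cost 212.

For any fixed open set, each post office goes to its cheapest open site; total = fixed + service.
{Vance, Ashby}: Farrow→Vance 5·16=80, Pell→Ashby 5·4=20, Upton→Ashby 4·11=44, Kent→Ashby 5·7=35. Service 179; fixed 33; total 212.
{Vance, Largo, Ashby}: Farrow→Vance 5·16=80, Pell→Largo 5·4=20, Upton→Ashby 4·11=44, Kent→Ashby 5·7=35. Service 179; fixed 40; total 219.
{Ashby}: service 211 + fixed 16 = 227
{Vance, Largo, Ashby, Joliet}: Farrow→Vance 5·16=80, Pell→Largo 5·4=20, Upton→Ashby 4·11=44, Kent→Ashby 5·7=35. Service 179; fixed 66; total 245.
(All 15 nonempty subsets were checked; Vance and Ashby is lowest.)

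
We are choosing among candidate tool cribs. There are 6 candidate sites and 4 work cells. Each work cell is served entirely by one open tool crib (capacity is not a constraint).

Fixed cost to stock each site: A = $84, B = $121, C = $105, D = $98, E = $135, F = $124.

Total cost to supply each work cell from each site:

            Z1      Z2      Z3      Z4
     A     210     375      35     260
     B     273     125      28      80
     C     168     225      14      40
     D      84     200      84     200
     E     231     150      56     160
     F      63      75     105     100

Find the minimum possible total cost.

Minimum total cost: 421

For any fixed open set, each work cell goes to its cheapest open site; total = fixed + service.
{C, F}: Z1→F 63, Z2→F 75, Z3→C 14, Z4→C 40. Service 192; fixed 229; total 421.
{F}: service 343 + fixed 124 = 467
{A, F}: Z1→F 63, Z2→F 75, Z3→A 35, Z4→F 100. Service 273; fixed 208; total 481.
{A, B, C, D, E, F}: service 192 + fixed 667 = 859
No other subset beats 421.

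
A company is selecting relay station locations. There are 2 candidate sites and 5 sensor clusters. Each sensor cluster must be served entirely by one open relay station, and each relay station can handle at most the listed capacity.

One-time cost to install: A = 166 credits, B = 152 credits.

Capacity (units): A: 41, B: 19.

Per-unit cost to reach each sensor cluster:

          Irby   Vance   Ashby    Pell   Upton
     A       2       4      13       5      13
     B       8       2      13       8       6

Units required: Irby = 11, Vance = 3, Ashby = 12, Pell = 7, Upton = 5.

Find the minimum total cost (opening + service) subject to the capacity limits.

Open {A}: Irby→A 2·11=22, Vance→A 4·3=12, Ashby→A 13·12=156, Pell→A 5·7=35, Upton→A 13·5=65.
Loads: A carries 38/41. Service 290; fixed 166; total 456.
Next best feasible plan costs 567.

Minimum total cost: 456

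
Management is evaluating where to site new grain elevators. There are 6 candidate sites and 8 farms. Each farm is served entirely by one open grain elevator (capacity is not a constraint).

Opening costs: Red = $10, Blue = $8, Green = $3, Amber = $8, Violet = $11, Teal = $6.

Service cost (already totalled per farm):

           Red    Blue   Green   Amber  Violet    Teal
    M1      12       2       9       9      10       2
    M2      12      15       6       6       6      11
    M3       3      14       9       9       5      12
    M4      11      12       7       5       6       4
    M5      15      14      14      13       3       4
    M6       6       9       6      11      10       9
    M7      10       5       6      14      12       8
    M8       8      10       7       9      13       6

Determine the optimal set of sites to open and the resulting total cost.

Open Green and Teal; minimum total cost 52.

For any fixed open set, each farm goes to its cheapest open site; total = fixed + service.
{Green, Teal}: M1→Teal 2, M2→Green 6, M3→Green 9, M4→Teal 4, M5→Teal 4, M6→Green 6, M7→Green 6, M8→Teal 6. Service 43; fixed 9; total 52.
{Red, Green, Teal}: M1→Teal 2, M2→Green 6, M3→Red 3, M4→Teal 4, M5→Teal 4, M6→Red 6, M7→Green 6, M8→Teal 6. Service 37; fixed 19; total 56.
{Green, Violet, Teal}: service 38 + fixed 20 = 58
{Red, Blue, Green, Amber, Violet, Teal}: service 35 + fixed 46 = 81
No other subset beats 52.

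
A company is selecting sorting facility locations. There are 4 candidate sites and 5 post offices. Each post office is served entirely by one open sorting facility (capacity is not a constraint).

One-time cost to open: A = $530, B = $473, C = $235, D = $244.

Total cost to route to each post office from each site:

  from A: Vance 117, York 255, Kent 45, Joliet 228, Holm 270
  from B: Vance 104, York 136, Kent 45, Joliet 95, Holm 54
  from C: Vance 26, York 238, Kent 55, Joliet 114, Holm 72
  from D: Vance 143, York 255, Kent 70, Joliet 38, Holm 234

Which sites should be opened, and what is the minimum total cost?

For any fixed open set, each post office goes to its cheapest open site; total = fixed + service.
{C}: Vance→C 26, York→C 238, Kent→C 55, Joliet→C 114, Holm→C 72. Service 505; fixed 235; total 740.
{B}: service 434 + fixed 473 = 907
{C, D}: service 429 + fixed 479 = 908
{A, B, C, D}: service 299 + fixed 1482 = 1781
No other subset beats 740.

Open C only; minimum total cost 740.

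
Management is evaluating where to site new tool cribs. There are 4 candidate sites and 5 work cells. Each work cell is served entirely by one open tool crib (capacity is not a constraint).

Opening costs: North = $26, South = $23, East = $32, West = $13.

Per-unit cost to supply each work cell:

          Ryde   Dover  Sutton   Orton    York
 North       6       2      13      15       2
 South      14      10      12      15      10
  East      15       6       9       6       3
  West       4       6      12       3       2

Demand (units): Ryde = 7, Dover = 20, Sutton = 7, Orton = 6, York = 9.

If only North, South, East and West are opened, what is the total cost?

Total cost: 261

Each work cell is assigned to its cheapest site among the open ones.
{North, South, East, West}: Ryde→West 4·7=28, Dover→North 2·20=40, Sutton→East 9·7=63, Orton→West 3·6=18, York→North 2·9=18. Service 167; fixed 94; total 261.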